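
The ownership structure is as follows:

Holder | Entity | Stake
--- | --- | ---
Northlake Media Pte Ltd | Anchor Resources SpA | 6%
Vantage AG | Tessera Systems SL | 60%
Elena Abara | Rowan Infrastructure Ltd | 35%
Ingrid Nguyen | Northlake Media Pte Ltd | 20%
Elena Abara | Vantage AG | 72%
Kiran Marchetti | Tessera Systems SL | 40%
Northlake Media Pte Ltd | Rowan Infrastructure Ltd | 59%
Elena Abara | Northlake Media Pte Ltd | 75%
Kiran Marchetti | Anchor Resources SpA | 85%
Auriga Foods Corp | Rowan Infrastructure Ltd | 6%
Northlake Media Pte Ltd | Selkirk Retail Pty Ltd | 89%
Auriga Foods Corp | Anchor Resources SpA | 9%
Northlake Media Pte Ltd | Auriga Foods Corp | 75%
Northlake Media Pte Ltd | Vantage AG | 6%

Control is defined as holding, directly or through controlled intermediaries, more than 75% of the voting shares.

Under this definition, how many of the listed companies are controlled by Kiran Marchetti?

Kiran holds 85% of Anchor, so Kiran controls Anchor.
No other company's threshold is met.
Kiran controls 1 company.

1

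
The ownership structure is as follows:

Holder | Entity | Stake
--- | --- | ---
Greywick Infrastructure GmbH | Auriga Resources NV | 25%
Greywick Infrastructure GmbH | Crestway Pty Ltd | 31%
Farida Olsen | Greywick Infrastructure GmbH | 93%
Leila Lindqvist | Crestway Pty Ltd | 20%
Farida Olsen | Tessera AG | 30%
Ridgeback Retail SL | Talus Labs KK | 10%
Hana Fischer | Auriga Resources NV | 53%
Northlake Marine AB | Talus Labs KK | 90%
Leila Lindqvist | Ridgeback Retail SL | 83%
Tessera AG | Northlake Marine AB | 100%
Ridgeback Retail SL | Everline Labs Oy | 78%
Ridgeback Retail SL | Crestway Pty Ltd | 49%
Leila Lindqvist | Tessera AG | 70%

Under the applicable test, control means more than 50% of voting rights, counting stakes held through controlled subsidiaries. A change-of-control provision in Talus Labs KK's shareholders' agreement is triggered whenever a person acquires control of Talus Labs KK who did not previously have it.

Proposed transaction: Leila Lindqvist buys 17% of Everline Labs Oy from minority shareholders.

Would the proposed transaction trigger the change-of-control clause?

The purchase changes only Leila's holdings, so Leila is the only person who could newly come to control Talus.
Leila holds 70% of Tessera, so Leila controls Tessera.
Tessera holds 100% of Northlake, so Leila controls Northlake.
Leila holds 83% of Ridgeback, so Leila controls Ridgeback.
Ridgeback and Northlake together hold 10% + 90% = 100% of Talus, so Leila controls Talus.
So Leila already controls Talus before the transaction.
After the purchase, Leila holds 17% of Everline directly.
Leila controlled Talus already, so this is not a new person acquiring control; every other person's position is unchanged or reduced.
No new person acquires control, so the clause is not triggered.

No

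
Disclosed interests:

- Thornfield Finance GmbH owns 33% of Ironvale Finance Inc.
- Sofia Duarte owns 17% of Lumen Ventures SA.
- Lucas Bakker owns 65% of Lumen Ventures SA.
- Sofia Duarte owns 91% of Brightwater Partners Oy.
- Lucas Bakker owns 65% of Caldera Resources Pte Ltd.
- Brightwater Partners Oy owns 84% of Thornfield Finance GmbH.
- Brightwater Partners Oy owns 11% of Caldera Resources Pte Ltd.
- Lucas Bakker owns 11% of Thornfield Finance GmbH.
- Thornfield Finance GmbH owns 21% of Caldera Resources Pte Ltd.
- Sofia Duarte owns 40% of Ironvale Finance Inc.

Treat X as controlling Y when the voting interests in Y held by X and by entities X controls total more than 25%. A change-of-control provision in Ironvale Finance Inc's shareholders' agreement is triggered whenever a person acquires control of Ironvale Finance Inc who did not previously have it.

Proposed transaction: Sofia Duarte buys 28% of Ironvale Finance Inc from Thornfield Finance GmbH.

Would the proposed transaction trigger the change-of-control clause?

No

The purchase adds only to Sofia's holdings (Thornfield's stake shrinks), so Sofia is the only person who could newly come to control Ironvale.
Sofia holds 91% of Brightwater, so Sofia controls Brightwater.
Brightwater holds 84% of Thornfield, so Sofia controls Thornfield.
Sofia and Thornfield together hold 40% + 33% = 73% of Ironvale, so Sofia controls Ironvale.
So Sofia already controls Ironvale before the transaction.
After the purchase, Sofia's direct stake in Ironvale rises to 40% + 28% = 68%, and Thornfield's stake falls to 5%.
Sofia controlled Ironvale already, so this is not a new person acquiring control; every other person's position is unchanged or reduced.
No new person acquires control, so the clause is not triggered.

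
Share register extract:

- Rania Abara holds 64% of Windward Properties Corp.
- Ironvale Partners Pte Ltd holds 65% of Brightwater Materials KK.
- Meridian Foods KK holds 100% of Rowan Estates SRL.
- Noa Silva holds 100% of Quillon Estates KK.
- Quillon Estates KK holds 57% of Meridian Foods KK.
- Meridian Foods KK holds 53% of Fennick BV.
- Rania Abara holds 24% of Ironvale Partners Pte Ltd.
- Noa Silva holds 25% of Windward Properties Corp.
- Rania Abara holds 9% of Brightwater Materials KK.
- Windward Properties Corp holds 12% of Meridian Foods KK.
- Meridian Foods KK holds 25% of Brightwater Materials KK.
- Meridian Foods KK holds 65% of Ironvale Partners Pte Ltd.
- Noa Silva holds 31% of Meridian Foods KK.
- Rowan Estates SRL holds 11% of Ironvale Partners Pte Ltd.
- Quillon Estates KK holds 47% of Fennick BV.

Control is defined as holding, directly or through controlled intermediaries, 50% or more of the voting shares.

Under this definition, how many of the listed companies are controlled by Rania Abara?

Rania holds 64% of Windward, so Rania controls Windward.
No other company's threshold is met.
Rania controls 1 company.

1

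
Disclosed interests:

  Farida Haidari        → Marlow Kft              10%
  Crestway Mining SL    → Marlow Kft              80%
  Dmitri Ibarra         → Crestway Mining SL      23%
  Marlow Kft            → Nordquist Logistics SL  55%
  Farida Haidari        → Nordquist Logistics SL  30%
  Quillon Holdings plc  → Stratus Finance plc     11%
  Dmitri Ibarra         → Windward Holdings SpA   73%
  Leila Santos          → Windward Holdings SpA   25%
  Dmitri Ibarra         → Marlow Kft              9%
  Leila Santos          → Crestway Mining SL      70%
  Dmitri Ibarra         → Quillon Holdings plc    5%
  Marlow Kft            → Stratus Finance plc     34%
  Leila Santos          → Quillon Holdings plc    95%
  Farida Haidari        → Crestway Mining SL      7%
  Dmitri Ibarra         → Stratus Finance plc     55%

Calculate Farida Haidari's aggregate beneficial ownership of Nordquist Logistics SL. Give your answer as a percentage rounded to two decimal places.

38.58%

Farida reaches Nordquist along 3 paths.
Direct stake: 30% = 30%.
Via Crestway → Marlow: 7% × 80% × 55% = 3.08%.
Via Marlow: 10% × 55% = 5.5%.
Total: 30% + 3.08% + 5.5% = 38.58%.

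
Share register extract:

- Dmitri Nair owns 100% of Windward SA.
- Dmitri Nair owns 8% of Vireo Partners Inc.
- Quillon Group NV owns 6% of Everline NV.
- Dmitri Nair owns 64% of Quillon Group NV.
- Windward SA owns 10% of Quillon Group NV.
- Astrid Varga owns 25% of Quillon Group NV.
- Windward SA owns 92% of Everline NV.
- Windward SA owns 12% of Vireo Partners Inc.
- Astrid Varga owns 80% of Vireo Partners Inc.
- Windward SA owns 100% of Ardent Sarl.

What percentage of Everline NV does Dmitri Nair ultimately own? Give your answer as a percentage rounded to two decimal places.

96.44%

Dmitri reaches Everline along 3 paths.
Via Windward: 100% × 92% = 92%.
Via Quillon: 64% × 6% = 3.84%.
Via Windward → Quillon: 100% × 10% × 6% = 0.6%.
Total: 92% + 3.84% + 0.6% = 96.44%.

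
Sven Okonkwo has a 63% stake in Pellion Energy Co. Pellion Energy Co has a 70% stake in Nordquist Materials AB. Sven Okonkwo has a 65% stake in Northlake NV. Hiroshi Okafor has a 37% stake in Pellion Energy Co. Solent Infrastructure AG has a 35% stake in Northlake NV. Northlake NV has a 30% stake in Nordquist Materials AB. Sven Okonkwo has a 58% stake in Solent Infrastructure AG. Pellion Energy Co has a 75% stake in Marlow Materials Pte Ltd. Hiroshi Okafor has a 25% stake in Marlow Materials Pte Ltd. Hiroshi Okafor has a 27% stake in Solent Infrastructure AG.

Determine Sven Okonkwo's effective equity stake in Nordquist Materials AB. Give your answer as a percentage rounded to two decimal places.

Sven reaches Nordquist along 3 paths.
Via Northlake: 65% × 30% = 19.5%.
Via Solent → Northlake: 58% × 35% × 30% = 6.09%.
Via Pellion: 63% × 70% = 44.1%.
Total: 19.5% + 6.09% + 44.1% = 69.69%.

69.69%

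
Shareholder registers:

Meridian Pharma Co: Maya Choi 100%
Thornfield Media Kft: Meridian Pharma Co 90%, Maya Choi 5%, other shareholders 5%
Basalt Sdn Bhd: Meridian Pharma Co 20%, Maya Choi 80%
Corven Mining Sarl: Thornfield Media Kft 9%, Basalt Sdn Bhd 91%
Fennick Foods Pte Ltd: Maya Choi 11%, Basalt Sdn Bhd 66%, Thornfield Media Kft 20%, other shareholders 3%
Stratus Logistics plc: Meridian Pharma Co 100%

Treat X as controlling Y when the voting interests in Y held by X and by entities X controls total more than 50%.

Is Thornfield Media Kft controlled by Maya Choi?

Yes

Maya holds 100% of Meridian, so Maya controls Meridian.
Meridian and Maya together hold 90% + 5% = 95% of Thornfield, so Maya controls Thornfield.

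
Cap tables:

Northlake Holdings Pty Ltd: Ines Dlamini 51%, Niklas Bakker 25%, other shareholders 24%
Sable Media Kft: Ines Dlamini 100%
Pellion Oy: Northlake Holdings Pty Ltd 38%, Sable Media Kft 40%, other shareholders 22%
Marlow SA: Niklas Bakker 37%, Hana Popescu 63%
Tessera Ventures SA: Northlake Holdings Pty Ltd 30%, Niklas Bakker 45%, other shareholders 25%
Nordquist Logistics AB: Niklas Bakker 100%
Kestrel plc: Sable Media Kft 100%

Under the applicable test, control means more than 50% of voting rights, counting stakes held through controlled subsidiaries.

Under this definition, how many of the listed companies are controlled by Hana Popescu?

Hana holds 63% of Marlow, so Hana controls Marlow.
No other company's threshold is met.
Hana controls 1 company.

1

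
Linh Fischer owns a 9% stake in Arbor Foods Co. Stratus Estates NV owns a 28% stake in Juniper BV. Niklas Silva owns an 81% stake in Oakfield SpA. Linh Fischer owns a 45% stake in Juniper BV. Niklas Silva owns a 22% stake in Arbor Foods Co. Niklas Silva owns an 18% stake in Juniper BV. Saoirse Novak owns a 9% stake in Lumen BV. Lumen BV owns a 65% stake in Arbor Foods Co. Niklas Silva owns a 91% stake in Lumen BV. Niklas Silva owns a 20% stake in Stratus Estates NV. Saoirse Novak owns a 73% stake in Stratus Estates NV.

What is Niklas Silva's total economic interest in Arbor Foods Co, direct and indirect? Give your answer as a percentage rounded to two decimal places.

Niklas reaches Arbor along 2 paths.
Via Lumen: 91% × 65% = 59.15%.
Direct stake: 22% = 22%.
Total: 59.15% + 22% = 81.15%.

81.15%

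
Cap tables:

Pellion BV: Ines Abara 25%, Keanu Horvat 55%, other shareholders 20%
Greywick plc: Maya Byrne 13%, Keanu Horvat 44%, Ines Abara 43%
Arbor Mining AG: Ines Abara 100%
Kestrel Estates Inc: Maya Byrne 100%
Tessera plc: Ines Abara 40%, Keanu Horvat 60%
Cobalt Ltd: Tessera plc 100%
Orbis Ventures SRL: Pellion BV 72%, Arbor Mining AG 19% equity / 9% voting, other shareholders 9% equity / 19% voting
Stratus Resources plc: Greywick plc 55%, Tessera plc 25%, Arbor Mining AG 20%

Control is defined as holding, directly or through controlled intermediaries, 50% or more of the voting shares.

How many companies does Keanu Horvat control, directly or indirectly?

4

Keanu holds 55% of Pellion, so Keanu controls Pellion.
Keanu holds 60% of Tessera, so Keanu controls Tessera.
Tessera holds 100% of Cobalt, so Keanu controls Cobalt.
Pellion holds 72% of Orbis, so Keanu controls Orbis.
No other company's threshold is met.
Keanu controls 4 companies.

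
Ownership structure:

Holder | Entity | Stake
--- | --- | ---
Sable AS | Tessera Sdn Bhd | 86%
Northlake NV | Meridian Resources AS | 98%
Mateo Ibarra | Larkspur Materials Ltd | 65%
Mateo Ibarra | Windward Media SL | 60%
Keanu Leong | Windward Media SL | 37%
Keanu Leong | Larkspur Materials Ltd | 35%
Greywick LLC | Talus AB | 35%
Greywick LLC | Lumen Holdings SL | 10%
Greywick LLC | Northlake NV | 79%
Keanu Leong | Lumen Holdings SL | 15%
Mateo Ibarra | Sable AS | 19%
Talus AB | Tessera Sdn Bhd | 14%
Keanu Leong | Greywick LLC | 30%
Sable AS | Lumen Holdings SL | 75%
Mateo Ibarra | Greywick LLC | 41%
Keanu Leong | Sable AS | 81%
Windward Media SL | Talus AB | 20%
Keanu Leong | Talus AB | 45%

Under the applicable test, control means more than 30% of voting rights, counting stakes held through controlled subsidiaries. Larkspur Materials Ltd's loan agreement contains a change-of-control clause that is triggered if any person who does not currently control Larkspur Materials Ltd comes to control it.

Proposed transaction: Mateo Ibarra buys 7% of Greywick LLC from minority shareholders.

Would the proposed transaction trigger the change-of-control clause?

No

The purchase changes only Mateo's holdings, so Mateo is the only person who could newly come to control Larkspur.
Mateo holds 65% of Larkspur, so Mateo controls Larkspur.
So Mateo already controls Larkspur before the transaction.
After the purchase, Mateo's direct stake in Greywick rises to 41% + 7% = 48%.
Mateo controlled Larkspur already, so this is not a new person acquiring control; every other person's position is unchanged or reduced.
No new person acquires control, so the clause is not triggered.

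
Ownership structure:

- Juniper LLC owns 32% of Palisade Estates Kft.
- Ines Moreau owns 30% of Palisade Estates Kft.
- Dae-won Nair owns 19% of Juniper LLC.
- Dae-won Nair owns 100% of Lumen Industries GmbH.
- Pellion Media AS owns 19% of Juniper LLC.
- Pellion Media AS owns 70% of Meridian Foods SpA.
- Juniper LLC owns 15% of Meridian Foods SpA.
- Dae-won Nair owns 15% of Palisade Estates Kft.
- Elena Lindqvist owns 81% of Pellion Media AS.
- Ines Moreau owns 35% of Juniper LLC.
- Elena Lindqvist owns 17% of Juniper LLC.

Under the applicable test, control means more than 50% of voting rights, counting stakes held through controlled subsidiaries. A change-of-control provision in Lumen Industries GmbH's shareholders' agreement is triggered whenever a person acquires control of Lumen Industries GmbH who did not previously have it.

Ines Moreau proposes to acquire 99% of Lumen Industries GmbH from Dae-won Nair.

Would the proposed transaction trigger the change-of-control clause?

Yes

The purchase adds only to Ines's holdings (Dae-won's stake shrinks), so Ines is the only person who could newly come to control Lumen.
Ines's largest direct stake is 35% in Juniper, which does not meet the threshold, so Ines controls no company.
Neither Ines nor any entity Ines controls holds any voting interest in Lumen.
So before the transaction, Ines does not control Lumen.
After the purchase, Ines holds 99% of Lumen directly, and Dae-won's stake falls to 1%.
Ines holds 99% of Lumen, so Ines controls Lumen.
Ines did not control Lumen before and does after, so the clause is triggered.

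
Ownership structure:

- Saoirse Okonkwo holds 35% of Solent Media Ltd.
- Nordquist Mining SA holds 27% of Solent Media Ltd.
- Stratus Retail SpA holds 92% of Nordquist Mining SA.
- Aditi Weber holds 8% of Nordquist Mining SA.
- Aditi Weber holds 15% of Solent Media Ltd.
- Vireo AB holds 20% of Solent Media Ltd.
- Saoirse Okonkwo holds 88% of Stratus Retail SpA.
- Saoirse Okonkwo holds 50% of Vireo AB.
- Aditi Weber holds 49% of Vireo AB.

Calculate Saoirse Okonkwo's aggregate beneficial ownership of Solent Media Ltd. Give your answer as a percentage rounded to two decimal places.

Saoirse reaches Solent along 3 paths.
Via Vireo: 50% × 20% = 10%.
Direct stake: 35% = 35%.
Via Stratus → Nordquist: 88% × 92% × 27% = 21.8592%.
Total: 10% + 35% + 21.8592% = 66.8592%.
Rounded: 66.86%.

66.86%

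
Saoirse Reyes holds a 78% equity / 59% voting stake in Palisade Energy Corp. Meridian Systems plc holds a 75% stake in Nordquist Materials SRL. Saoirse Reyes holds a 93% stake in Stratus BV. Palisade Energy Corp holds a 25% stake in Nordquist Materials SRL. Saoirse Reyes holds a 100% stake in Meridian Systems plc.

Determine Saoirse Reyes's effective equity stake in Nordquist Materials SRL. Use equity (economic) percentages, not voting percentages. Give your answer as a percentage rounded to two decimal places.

Saoirse reaches Nordquist along 2 paths.
Via Palisade: 78% × 25% = 19.5%.
Via Meridian: 100% × 75% = 75%.
Total: 19.5% + 75% = 94.5%.
Rounded: 94.50%.

94.50%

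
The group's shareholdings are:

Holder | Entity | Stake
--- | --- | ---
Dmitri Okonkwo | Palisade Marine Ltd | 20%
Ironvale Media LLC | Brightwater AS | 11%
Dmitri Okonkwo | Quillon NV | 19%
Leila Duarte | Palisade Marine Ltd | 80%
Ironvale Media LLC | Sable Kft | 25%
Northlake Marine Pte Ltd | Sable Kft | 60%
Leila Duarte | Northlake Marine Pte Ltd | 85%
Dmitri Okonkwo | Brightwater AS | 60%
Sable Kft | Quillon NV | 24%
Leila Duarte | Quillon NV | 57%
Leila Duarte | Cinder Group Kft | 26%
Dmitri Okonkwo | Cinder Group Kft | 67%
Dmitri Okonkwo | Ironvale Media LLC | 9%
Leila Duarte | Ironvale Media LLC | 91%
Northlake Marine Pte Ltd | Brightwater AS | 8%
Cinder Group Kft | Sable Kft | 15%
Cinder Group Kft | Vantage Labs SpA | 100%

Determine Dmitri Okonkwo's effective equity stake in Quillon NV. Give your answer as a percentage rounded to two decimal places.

21.95%

Dmitri reaches Quillon along 3 paths.
Direct stake: 19% = 19%.
Via Cinder → Sable: 67% × 15% × 24% = 2.412%.
Via Ironvale → Sable: 9% × 25% × 24% = 0.54%.
Total: 19% + 2.412% + 0.54% = 21.952%.
Rounded: 21.95%.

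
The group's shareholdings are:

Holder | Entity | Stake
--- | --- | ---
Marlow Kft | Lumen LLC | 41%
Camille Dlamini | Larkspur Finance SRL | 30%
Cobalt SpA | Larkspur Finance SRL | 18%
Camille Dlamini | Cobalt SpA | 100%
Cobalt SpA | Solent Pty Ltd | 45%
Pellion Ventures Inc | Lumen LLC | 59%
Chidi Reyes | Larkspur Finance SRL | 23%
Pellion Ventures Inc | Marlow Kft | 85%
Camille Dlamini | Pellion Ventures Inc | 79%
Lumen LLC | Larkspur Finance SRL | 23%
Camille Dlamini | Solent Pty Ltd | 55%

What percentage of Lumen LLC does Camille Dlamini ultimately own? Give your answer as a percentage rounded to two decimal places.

74.14%

Camille reaches Lumen along 2 paths.
Via Pellion: 79% × 59% = 46.61%.
Via Pellion → Marlow: 79% × 85% × 41% = 27.5315%.
Total: 46.61% + 27.5315% = 74.1415%.
Rounded: 74.14%.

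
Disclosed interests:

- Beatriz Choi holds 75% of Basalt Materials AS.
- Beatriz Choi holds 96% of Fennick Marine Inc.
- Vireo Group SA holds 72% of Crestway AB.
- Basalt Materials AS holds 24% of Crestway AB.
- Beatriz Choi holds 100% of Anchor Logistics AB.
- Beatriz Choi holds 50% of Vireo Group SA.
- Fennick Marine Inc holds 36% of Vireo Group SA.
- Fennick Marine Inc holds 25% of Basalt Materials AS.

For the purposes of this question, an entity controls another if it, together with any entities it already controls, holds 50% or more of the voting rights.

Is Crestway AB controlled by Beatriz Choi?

Yes

Beatriz holds 96% of Fennick, so Beatriz controls Fennick.
Beatriz and Fennick together hold 50% + 36% = 86% of Vireo, so Beatriz controls Vireo.
Beatriz and Fennick together hold 75% + 25% = 100% of Basalt, so Beatriz controls Basalt.
Vireo and Basalt together hold 72% + 24% = 96% of Crestway, so Beatriz controls Crestway.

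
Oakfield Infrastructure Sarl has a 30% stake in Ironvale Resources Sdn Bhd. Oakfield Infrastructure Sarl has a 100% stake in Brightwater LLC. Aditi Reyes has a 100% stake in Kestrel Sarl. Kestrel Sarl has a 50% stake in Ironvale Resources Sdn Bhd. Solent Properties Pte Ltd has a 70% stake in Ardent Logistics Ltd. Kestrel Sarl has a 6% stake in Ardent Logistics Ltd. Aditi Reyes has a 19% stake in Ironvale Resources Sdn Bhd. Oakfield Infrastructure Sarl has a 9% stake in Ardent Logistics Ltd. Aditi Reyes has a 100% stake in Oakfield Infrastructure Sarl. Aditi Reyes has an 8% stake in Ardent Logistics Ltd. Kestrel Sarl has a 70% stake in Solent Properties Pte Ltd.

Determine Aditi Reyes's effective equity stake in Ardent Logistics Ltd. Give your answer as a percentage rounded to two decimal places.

72.00%

Aditi reaches Ardent along 4 paths.
Via Kestrel: 100% × 6% = 6%.
Via Kestrel → Solent: 100% × 70% × 70% = 49%.
Direct stake: 8% = 8%.
Via Oakfield: 100% × 9% = 9%.
Total: 6% + 49% + 8% + 9% = 72%.
Rounded: 72.00%.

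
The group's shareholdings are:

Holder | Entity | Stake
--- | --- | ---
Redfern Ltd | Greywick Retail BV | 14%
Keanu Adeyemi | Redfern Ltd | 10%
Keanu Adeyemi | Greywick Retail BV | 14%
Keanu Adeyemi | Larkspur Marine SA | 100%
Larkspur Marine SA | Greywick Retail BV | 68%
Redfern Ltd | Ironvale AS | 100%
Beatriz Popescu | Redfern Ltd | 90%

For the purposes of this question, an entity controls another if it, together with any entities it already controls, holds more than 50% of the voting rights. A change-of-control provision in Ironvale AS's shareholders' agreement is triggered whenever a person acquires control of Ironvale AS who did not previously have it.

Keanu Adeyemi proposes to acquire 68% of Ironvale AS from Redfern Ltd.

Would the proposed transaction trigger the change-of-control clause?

Yes

The purchase adds only to Keanu's holdings (Redfern's stake shrinks), so Keanu is the only person who could newly come to control Ironvale.
Keanu holds 100% of Larkspur, so Keanu controls Larkspur.
Larkspur and Keanu together hold 68% + 14% = 82% of Greywick, so Keanu controls Greywick.
Neither Keanu nor any entity Keanu controls holds any voting interest in Ironvale.
So before the transaction, Keanu does not control Ironvale.
After the purchase, Keanu holds 68% of Ironvale directly, and Redfern's stake falls to 32%.
Keanu holds 68% of Ironvale, so Keanu controls Ironvale.
Keanu did not control Ironvale before and does after, so the clause is triggered.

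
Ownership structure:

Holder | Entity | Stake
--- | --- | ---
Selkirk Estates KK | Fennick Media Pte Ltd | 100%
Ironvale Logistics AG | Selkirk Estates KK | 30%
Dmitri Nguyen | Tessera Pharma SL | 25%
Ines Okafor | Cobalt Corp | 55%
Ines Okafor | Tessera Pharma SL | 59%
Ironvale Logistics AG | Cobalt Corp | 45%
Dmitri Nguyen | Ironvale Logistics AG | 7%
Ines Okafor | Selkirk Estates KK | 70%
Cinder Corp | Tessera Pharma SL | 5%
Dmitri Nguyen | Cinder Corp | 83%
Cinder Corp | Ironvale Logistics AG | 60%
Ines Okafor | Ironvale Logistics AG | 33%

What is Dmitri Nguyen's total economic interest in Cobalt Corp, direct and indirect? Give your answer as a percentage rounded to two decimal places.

Dmitri reaches Cobalt along 2 paths.
Via Ironvale: 7% × 45% = 3.15%.
Via Cinder → Ironvale: 83% × 60% × 45% = 22.41%.
Total: 3.15% + 22.41% = 25.56%.

25.56%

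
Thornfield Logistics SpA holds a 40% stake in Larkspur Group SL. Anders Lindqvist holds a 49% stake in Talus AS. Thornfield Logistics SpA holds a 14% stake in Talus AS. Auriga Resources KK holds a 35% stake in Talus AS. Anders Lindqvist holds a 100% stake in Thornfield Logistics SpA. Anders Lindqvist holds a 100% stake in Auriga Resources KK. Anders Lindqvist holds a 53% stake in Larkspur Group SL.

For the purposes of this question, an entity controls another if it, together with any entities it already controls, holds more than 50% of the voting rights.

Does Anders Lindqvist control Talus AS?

Yes

Anders holds 100% of Thornfield, so Anders controls Thornfield.
Anders holds 100% of Auriga, so Anders controls Auriga.
Auriga and Thornfield and Anders together hold 35% + 14% + 49% = 98% of Talus, so Anders controls Talus.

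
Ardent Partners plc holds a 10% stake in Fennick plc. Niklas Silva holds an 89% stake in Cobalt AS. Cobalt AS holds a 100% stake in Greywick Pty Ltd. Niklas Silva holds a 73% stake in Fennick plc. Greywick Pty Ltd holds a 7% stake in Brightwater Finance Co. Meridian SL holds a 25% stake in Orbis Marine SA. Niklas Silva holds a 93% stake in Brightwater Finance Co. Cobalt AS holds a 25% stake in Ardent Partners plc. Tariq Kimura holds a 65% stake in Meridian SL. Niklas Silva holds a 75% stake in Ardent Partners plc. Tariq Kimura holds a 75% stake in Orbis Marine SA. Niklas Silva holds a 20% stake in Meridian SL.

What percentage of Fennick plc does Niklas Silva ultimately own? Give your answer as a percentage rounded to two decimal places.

Niklas reaches Fennick along 3 paths.
Direct stake: 73% = 73%.
Via Ardent: 75% × 10% = 7.5%.
Via Cobalt → Ardent: 89% × 25% × 10% = 2.225%.
Total: 73% + 7.5% + 2.225% = 82.725%.
Rounded: 82.73%.

82.73%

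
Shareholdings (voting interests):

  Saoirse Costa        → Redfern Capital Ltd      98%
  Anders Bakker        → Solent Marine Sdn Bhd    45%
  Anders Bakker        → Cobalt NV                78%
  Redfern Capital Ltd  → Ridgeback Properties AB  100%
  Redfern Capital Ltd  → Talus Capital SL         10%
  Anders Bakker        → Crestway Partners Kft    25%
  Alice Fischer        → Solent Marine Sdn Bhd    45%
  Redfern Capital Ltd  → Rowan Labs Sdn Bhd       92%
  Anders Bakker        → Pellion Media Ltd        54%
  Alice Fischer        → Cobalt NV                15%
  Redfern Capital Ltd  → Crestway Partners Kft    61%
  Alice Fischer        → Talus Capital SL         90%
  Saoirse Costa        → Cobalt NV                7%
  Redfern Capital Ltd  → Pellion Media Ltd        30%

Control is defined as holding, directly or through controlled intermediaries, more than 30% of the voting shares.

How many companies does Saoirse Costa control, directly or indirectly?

Saoirse holds 98% of Redfern, so Saoirse controls Redfern.
Redfern holds 61% of Crestway, so Saoirse controls Crestway.
Redfern holds 92% of Rowan, so Saoirse controls Rowan.
Redfern holds 100% of Ridgeback, so Saoirse controls Ridgeback.
No other company's threshold is met.
Saoirse controls 4 companies.

4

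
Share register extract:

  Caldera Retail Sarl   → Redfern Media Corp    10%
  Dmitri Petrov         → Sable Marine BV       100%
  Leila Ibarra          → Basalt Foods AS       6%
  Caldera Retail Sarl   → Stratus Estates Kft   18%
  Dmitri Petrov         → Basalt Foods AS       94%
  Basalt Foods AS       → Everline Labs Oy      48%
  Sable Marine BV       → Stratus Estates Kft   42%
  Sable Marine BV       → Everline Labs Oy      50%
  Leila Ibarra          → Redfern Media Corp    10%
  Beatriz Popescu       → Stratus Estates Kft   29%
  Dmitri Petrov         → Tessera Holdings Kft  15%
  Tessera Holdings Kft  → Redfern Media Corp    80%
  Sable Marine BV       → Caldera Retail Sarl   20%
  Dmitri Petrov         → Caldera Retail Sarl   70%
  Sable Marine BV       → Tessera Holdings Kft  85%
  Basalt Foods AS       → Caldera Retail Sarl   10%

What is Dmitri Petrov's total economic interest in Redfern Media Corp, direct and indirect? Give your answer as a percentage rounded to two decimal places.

89.94%

Dmitri reaches Redfern along 5 paths.
Via Sable → Tessera: 100% × 85% × 80% = 68%.
Via Tessera: 15% × 80% = 12%.
Via Caldera: 70% × 10% = 7%.
Via Basalt → Caldera: 94% × 10% × 10% = 0.94%.
Via Sable → Caldera: 100% × 20% × 10% = 2%.
Total: 68% + 12% + 7% + 0.94% + 2% = 89.94%.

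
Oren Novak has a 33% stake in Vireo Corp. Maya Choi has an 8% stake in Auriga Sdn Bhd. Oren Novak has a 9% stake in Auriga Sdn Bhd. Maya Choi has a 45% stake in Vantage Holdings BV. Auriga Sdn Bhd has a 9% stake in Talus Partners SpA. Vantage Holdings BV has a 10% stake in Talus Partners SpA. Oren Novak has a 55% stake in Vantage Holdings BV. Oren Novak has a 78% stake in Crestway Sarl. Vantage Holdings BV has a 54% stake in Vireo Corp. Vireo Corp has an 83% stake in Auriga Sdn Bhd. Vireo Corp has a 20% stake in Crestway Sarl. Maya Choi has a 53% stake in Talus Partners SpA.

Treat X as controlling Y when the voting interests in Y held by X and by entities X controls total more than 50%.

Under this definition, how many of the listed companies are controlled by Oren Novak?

Oren holds 55% of Vantage, so Oren controls Vantage.
Oren and Vantage together hold 33% + 54% = 87% of Vireo, so Oren controls Vireo.
Oren and Vireo together hold 9% + 83% = 92% of Auriga, so Oren controls Auriga.
Oren and Vireo together hold 78% + 20% = 98% of Crestway, so Oren controls Crestway.
No other company's threshold is met.
Oren controls 4 companies.

4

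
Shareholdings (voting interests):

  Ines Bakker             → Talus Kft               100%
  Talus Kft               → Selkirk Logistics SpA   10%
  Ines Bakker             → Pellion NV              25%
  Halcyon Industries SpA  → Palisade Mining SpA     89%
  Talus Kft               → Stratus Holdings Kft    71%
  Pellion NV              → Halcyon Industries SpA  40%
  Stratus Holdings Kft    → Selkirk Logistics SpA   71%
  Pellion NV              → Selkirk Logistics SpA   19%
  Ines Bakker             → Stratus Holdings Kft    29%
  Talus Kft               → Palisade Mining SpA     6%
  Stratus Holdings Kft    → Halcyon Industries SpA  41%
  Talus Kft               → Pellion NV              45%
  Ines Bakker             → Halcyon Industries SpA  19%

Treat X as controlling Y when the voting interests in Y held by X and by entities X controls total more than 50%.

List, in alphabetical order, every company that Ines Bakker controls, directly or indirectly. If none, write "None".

Halcyon Industries SpA, Palisade Mining SpA, Pellion NV, Selkirk Logistics SpA, Stratus Holdings Kft, Talus Kft

Ines holds 100% of Talus, so Ines controls Talus.
Ines and Talus together hold 25% + 45% = 70% of Pellion, so Ines controls Pellion.
Talus and Ines together hold 71% + 29% = 100% of Stratus, so Ines controls Stratus.
Stratus and Pellion and Talus together hold 71% + 19% + 10% = 100% of Selkirk, so Ines controls Selkirk.
Stratus and Ines and Pellion together hold 41% + 19% + 40% = 100% of Halcyon, so Ines controls Halcyon.
Halcyon and Talus together hold 89% + 6% = 95% of Palisade, so Ines controls Palisade.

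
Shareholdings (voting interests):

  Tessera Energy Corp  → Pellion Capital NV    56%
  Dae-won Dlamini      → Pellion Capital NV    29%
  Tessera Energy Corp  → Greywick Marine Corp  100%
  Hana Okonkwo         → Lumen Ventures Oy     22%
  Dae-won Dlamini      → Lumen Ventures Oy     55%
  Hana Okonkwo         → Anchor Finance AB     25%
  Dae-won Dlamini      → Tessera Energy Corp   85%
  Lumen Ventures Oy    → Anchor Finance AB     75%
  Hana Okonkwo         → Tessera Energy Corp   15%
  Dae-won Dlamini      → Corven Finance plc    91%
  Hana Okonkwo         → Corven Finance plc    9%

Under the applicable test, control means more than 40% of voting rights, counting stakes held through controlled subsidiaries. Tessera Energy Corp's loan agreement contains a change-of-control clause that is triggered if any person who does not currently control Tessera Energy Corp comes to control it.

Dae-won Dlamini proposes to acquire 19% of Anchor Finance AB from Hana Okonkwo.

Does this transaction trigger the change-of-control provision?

The purchase adds only to Dae-won's holdings (Hana's stake shrinks), so Dae-won is the only person who could newly come to control Tessera.
Dae-won holds 85% of Tessera, so Dae-won controls Tessera.
So Dae-won already controls Tessera before the transaction.
After the purchase, Dae-won holds 19% of Anchor directly, and Hana's stake falls to 6%.
Dae-won controlled Tessera already, so this is not a new person acquiring control; every other person's position is unchanged or reduced.
No new person acquires control, so the clause is not triggered.

No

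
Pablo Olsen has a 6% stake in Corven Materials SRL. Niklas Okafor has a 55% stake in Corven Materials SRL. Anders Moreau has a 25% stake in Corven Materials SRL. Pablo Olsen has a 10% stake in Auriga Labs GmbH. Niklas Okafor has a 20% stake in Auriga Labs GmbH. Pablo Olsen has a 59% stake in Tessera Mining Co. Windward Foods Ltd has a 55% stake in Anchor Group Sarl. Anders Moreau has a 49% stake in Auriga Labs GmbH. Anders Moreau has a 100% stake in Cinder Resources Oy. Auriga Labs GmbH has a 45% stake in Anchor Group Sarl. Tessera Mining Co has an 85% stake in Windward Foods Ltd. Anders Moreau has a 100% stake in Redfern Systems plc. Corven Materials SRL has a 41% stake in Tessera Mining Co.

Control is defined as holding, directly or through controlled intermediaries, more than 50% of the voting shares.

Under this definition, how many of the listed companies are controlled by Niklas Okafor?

Niklas holds 55% of Corven, so Niklas controls Corven.
No other company's threshold is met.
Niklas controls 1 company.

1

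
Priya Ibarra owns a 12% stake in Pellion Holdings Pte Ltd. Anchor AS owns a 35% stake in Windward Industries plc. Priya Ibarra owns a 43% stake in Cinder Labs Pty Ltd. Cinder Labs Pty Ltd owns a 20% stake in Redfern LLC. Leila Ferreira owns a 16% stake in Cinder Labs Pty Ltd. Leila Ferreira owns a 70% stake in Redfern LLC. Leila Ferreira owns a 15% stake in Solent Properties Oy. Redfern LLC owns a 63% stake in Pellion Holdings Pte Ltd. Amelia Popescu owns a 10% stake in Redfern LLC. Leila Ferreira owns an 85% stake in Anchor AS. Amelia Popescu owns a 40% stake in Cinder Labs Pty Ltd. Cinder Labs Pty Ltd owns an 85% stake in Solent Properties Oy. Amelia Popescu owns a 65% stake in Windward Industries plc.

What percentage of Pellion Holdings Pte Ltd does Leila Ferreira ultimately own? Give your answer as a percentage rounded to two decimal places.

46.12%

Leila reaches Pellion along 2 paths.
Via Redfern: 70% × 63% = 44.1%.
Via Cinder → Redfern: 16% × 20% × 63% = 2.016%.
Total: 44.1% + 2.016% = 46.116%.
Rounded: 46.12%.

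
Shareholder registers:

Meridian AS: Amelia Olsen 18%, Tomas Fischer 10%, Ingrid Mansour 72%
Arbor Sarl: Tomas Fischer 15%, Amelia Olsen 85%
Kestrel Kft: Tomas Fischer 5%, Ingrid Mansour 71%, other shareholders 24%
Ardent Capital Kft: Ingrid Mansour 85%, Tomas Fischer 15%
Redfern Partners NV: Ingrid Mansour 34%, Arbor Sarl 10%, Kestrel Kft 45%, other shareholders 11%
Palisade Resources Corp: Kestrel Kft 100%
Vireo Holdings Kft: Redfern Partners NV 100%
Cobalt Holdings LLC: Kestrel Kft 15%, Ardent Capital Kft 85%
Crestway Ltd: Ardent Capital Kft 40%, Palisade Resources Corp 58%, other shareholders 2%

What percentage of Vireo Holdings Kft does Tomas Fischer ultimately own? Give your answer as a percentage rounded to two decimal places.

Tomas reaches Vireo along 2 paths.
Via Arbor → Redfern: 15% × 10% × 100% = 1.5%.
Via Kestrel → Redfern: 5% × 45% × 100% = 2.25%.
Total: 1.5% + 2.25% = 3.75%.

3.75%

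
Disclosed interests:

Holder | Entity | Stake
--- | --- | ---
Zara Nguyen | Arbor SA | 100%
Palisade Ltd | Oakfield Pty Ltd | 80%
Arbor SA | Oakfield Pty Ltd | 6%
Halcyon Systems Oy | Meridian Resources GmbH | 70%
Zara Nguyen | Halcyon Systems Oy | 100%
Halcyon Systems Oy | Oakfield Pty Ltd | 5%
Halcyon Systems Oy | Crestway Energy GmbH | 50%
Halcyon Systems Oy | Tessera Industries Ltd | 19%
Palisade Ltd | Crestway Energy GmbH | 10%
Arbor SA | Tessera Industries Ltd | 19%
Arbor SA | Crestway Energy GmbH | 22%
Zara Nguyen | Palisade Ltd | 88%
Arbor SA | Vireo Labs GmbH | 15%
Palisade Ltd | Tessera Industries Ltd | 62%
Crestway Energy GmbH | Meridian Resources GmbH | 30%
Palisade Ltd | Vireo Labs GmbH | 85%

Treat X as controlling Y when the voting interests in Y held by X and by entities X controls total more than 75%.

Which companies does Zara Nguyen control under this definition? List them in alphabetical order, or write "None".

Zara holds 88% of Palisade, so Zara controls Palisade.
Zara holds 100% of Halcyon, so Zara controls Halcyon.
Zara holds 100% of Arbor, so Zara controls Arbor.
Arbor and Palisade together hold 15% + 85% = 100% of Vireo, so Zara controls Vireo.
Palisade and Arbor and Halcyon together hold 80% + 6% + 5% = 91% of Oakfield, so Zara controls Oakfield.
Halcyon and Arbor and Palisade together hold 50% + 22% + 10% = 82% of Crestway, so Zara controls Crestway.
Palisade and Halcyon and Arbor together hold 62% + 19% + 19% = 100% of Tessera, so Zara controls Tessera.
Crestway and Halcyon together hold 30% + 70% = 100% of Meridian, so Zara controls Meridian.

Arbor SA, Crestway Energy GmbH, Halcyon Systems Oy, Meridian Resources GmbH, Oakfield Pty Ltd, Palisade Ltd, Tessera Industries Ltd, Vireo Labs GmbH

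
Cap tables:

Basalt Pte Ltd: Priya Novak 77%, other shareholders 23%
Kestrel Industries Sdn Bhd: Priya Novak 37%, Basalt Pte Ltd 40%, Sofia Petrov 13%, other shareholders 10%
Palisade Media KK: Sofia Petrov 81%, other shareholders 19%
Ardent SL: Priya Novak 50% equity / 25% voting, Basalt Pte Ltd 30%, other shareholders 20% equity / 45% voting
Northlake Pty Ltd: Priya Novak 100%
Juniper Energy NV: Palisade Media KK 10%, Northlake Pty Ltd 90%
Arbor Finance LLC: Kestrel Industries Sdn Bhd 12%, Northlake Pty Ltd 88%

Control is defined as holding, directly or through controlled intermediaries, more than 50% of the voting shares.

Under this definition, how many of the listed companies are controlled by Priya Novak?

6

Priya holds 77% of Basalt, so Priya controls Basalt.
Priya and Basalt together hold 37% + 40% = 77% of Kestrel, so Priya controls Kestrel.
Priya and Basalt together hold 25% + 30% = 55% of Ardent, so Priya controls Ardent.
Priya holds 100% of Northlake, so Priya controls Northlake.
Northlake holds 90% of Juniper, so Priya controls Juniper.
Kestrel and Northlake together hold 12% + 88% = 100% of Arbor, so Priya controls Arbor.
No other company's threshold is met.
Priya controls 6 companies.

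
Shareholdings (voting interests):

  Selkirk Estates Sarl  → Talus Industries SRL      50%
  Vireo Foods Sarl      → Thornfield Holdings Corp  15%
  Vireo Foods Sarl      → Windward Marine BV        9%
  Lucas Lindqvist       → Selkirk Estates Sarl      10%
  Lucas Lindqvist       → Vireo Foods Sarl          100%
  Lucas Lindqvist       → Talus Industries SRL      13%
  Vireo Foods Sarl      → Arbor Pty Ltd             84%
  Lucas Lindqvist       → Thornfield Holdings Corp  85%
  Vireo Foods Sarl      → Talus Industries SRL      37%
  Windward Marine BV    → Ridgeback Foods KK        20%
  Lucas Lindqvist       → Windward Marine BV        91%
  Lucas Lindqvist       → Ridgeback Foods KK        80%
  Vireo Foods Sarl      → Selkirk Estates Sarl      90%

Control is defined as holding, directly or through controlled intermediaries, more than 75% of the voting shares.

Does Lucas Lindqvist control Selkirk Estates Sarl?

Lucas holds 100% of Vireo, so Lucas controls Vireo.
Lucas and Vireo together hold 10% + 90% = 100% of Selkirk, so Lucas controls Selkirk.

Yes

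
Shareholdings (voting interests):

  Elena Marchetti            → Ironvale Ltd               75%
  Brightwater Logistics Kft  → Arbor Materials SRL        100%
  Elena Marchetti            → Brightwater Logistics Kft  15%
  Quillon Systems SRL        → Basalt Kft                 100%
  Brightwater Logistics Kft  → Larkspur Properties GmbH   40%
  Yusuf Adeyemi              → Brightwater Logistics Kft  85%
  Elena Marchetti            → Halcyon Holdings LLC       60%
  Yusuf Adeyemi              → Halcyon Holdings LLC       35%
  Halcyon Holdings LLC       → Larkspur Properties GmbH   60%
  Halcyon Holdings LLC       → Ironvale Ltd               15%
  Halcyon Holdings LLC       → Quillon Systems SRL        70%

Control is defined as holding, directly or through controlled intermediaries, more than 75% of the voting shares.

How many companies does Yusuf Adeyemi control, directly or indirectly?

2

Yusuf holds 85% of Brightwater, so Yusuf controls Brightwater.
Brightwater holds 100% of Arbor, so Yusuf controls Arbor.
No other company's threshold is met.
Yusuf controls 2 companies.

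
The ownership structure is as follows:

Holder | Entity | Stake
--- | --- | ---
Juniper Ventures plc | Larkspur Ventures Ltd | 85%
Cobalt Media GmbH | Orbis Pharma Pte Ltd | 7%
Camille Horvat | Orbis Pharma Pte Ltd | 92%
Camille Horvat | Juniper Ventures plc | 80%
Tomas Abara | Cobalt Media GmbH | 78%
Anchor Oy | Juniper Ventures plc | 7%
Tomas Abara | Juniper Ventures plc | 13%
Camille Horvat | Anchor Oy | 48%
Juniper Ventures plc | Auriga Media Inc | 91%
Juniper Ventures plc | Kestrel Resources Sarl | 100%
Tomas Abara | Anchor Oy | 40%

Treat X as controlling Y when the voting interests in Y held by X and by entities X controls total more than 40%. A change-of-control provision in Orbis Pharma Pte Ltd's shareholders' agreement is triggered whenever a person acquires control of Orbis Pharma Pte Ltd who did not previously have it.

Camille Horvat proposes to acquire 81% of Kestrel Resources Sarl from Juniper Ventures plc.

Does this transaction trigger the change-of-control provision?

No

The purchase adds only to Camille's holdings (Juniper's stake shrinks), so Camille is the only person who could newly come to control Orbis.
Camille holds 92% of Orbis, so Camille controls Orbis.
So Camille already controls Orbis before the transaction.
After the purchase, Camille holds 81% of Kestrel directly, and Juniper's stake falls to 19%.
Camille controlled Orbis already, so this is not a new person acquiring control; every other person's position is unchanged or reduced.
No new person acquires control, so the clause is not triggered.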